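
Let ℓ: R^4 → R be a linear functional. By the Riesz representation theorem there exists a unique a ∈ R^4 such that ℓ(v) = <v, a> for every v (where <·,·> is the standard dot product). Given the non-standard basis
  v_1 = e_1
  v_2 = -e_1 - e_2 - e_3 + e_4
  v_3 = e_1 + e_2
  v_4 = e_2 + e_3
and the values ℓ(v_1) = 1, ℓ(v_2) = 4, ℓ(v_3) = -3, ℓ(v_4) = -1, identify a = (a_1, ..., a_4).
a = (1, -4, 3, 4)

Write a = (a_1, ..., a_4) in the standard basis. For each basis vector v_i, ℓ(v_i) = <v_i, a> is a linear equation in the a_j's. Collect the n equations into a matrix system V a = ℓ, where row i of V is v_i (expressed in the standard basis). Since V is invertible (lower-triangular with 1s on the diagonal, up to permutation), solve by back-substitution:
  V =
[[1, 0, 0, 0],
 [-1, -1, -1, 1],
 [1, 1, 0, 0],
 [0, 1, 1, 0]]
  V a = (1, 4, -3, -1)
Solving gives a = (1, -4, 3, 4).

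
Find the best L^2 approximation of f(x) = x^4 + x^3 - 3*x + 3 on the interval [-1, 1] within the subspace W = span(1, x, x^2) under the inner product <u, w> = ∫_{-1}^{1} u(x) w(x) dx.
g(x) = 6*x^2/7 - 12*x/5 + 102/35

The best approximation g ∈ W is the orthogonal projection of f onto W. Writing g = a_0 + a_1 x + a_2 x^2, the coefficients solve the normal equations G · a = b where
  G_{ij} = <φ_i, φ_j> and b_i = <f, φ_i>, with φ_0 = 1, φ_1 = x, φ_2 = x^2.
G =
  [2, 0, 2/3]
  [0, 2/3, 0]
  [2/3, 0, 2/5],
b = (32/5, -8/5, 16/7).
Solving gives a_0 = 102/35, a_1 = -12/5, a_2 = 6/7, so
  g(x) = 6*x^2/7 - 12*x/5 + 102/35.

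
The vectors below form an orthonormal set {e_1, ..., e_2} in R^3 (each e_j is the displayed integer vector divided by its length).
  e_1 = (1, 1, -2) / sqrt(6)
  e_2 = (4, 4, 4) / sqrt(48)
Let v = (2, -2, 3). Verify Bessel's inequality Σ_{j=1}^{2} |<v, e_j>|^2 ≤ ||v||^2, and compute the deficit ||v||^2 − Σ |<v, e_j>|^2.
Σ |<v, e_j>|^2 = 9; ||v||^2 = 17; deficit = 8

Write each e_j = u_j / sqrt(<u_j, u_j>) where u_j is the displayed integer vector. Then <v, e_j> = <v, u_j> / sqrt(<u_j, u_j>), so |<v, e_j>|^2 = <v, u_j>^2 / <u_j, u_j>.
Coefficients: <v, e_1> = -6/sqrt(6), <v, e_2> = 12/sqrt(48).
Square and sum: Σ |<v, e_j>|^2 = 9.
Compute ||v||^2 = v·v = 17.
Deficit = 17 − 9 = 8 ≥ 0, confirming Bessel's inequality. (The deficit equals ||v − Σ <v,e_j> e_j||^2, the squared distance from v to span{e_j}.)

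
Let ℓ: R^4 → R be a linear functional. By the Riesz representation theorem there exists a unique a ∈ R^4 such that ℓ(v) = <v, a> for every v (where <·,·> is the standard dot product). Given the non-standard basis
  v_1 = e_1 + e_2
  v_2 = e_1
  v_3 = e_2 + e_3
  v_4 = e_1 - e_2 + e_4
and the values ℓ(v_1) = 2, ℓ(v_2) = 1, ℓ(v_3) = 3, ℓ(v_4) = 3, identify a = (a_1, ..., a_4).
a = (1, 1, 2, 3)

Write a = (a_1, ..., a_4) in the standard basis. For each basis vector v_i, ℓ(v_i) = <v_i, a> is a linear equation in the a_j's. Collect the n equations into a matrix system V a = ℓ, where row i of V is v_i (expressed in the standard basis). Since V is invertible (lower-triangular with 1s on the diagonal, up to permutation), solve by back-substitution:
  V =
[[1, 1, 0, 0],
 [1, 0, 0, 0],
 [0, 1, 1, 0],
 [1, -1, 0, 1]]
  V a = (2, 1, 3, 3)
Solving gives a = (1, 1, 2, 3).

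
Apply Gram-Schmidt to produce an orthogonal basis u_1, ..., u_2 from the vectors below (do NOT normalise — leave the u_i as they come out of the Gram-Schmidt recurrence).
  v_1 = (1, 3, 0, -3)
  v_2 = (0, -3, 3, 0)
Orthogonal basis:
  u_1 = (1, 3, 0, -3)
  u_2 = (9/19, -30/19, 3, -27/19)

Apply the Gram-Schmidt recurrence
  u_1 = v_1
  u_i = v_i − Σ_{j<i} ((v_i · u_j) / (u_j · u_j)) · u_j.

Step by step this gives:
  u_1 = (1, 3, 0, -3)
  u_2 = (9/19, -30/19, 3, -27/19)

Orthogonality check:
  u_2 · u_1 = 0 (should be 0)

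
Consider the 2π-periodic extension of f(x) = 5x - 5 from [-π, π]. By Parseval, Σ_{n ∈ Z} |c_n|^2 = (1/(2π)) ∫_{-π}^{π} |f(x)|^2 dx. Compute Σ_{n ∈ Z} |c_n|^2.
Σ |c_n|^2 = 25π^2/3 + 25

Expand and integrate term by term over [-π, π]:
  ∫ (5x)^2 dx = 25·(2π^3/3); ∫ 2·5·(-5)·x dx = 0 (odd integrand); ∫ (-5)^2 dx = 25·2π.
So (1/(2π)) ∫_{-π}^{π} (5x - 5)^2 dx = 25π^2/3 + 25 = 25π^2/3 + 25.
Parseval ⇒ Σ |c_n|^2 = 25π^2/3 + 25.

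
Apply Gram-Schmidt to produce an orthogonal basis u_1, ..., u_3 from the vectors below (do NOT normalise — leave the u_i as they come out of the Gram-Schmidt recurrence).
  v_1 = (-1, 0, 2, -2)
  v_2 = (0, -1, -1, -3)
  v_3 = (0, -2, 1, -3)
Orthogonal basis:
  u_1 = (-1, 0, 2, -2)
  u_2 = (4/9, -1, -17/9, -19/9)
  u_3 = (48/83, -108/83, 45/83, 21/83)

Apply the Gram-Schmidt recurrence
  u_1 = v_1
  u_i = v_i − Σ_{j<i} ((v_i · u_j) / (u_j · u_j)) · u_j.

Step by step this gives:
  u_1 = (-1, 0, 2, -2)
  u_2 = (4/9, -1, -17/9, -19/9)
  u_3 = (48/83, -108/83, 45/83, 21/83)

Orthogonality check:
  u_2 · u_1 = 0 (should be 0)
  u_3 · u_1 = 0 (should be 0)
  u_3 · u_2 = 0 (should be 0)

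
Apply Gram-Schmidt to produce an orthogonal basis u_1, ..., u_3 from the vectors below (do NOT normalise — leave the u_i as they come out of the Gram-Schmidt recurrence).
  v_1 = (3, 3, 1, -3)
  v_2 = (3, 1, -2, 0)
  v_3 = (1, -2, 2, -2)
Orthogonal basis:
  u_1 = (3, 3, 1, -3)
  u_2 = (27/14, -1/14, -33/14, 15/14)
  u_3 = (197/146, -375/146, 54/73, -71/73)

Apply the Gram-Schmidt recurrence
  u_1 = v_1
  u_i = v_i − Σ_{j<i} ((v_i · u_j) / (u_j · u_j)) · u_j.

Step by step this gives:
  u_1 = (3, 3, 1, -3)
  u_2 = (27/14, -1/14, -33/14, 15/14)
  u_3 = (197/146, -375/146, 54/73, -71/73)

Orthogonality check:
  u_2 · u_1 = 0 (should be 0)
  u_3 · u_1 = 0 (should be 0)
  u_3 · u_2 = 0 (should be 0)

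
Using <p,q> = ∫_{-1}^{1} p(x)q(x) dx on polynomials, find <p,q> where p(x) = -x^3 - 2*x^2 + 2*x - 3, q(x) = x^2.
<p,q> = -14/5

Expand the product: p(x)·q(x) = -x^5 - 2*x^4 + 2*x^3 - 3*x^2.
∫_{-1}^{1} of each monomial x^k gives [2/(k+1) if k even, 0 if k odd]. Integrating term-by-term (or equivalently evaluating the antiderivative F(x) = -x^6/6 - 2*x^5/5 + x^4/2 - x^3 at the endpoints):
  F(1) − F(−1) = -16/15 − (26/15) = -14/5.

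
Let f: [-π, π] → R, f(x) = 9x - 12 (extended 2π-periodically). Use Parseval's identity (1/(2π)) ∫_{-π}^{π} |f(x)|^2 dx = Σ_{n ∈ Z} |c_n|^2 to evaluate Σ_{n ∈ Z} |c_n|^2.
Σ |c_n|^2 = 27π^2 + 144

Expand and integrate term by term over [-π, π]:
  ∫ (9x)^2 dx = 81·(2π^3/3); ∫ 2·9·(-12)·x dx = 0 (odd integrand); ∫ (-12)^2 dx = 144·2π.
So (1/(2π)) ∫_{-π}^{π} (9x - 12)^2 dx = 81π^2/3 + 144 = 27π^2 + 144.
Parseval ⇒ Σ |c_n|^2 = 27π^2 + 144.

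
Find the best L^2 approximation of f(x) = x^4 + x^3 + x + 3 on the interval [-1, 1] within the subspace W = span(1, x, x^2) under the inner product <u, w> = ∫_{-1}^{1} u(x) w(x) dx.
g(x) = 6*x^2/7 + 8*x/5 + 102/35

The best approximation g ∈ W is the orthogonal projection of f onto W. Writing g = a_0 + a_1 x + a_2 x^2, the coefficients solve the normal equations G · a = b where
  G_{ij} = <φ_i, φ_j> and b_i = <f, φ_i>, with φ_0 = 1, φ_1 = x, φ_2 = x^2.
G =
  [2, 0, 2/3]
  [0, 2/3, 0]
  [2/3, 0, 2/5],
b = (32/5, 16/15, 16/7).
Solving gives a_0 = 102/35, a_1 = 8/5, a_2 = 6/7, so
  g(x) = 6*x^2/7 + 8*x/5 + 102/35.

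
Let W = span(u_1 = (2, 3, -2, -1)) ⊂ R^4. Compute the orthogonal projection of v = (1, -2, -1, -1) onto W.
proj_W(v) = (-1/9, -1/6, 1/9, 1/18)

Set up U = [u_1 | ... | u_1] ∈ R^(4×1). The projector onto W = col(U) is P = U (U^T U)^(-1) U^T.
Compute U^T U =
  [18],
and U^T v = (-1).
Solve U^T U · c = U^T v for the coefficients: c = (-1/18). The projection is proj_W(v) = U c.
Check: (v - proj_W(v)) · u_1 = 0  (should be 0).
Result: proj_W(v) = (-1/9, -1/6, 1/9, 1/18).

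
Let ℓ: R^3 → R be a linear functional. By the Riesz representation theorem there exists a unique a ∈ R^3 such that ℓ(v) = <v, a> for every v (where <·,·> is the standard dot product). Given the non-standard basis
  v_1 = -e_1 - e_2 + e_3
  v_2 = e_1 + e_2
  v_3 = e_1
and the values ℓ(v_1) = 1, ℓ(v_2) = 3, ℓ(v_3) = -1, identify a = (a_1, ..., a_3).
a = (-1, 4, 4)

Write a = (a_1, ..., a_3) in the standard basis. For each basis vector v_i, ℓ(v_i) = <v_i, a> is a linear equation in the a_j's. Collect the n equations into a matrix system V a = ℓ, where row i of V is v_i (expressed in the standard basis). Since V is invertible (lower-triangular with 1s on the diagonal, up to permutation), solve by back-substitution:
  V =
[[-1, -1, 1],
 [1, 1, 0],
 [1, 0, 0]]
  V a = (1, 3, -1)
Solving gives a = (-1, 4, 4).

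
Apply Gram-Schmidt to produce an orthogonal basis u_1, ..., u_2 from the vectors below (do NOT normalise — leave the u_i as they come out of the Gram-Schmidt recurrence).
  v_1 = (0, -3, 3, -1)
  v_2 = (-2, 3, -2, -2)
Orthogonal basis:
  u_1 = (0, -3, 3, -1)
  u_2 = (-2, 18/19, 1/19, -51/19)

Apply the Gram-Schmidt recurrence
  u_1 = v_1
  u_i = v_i − Σ_{j<i} ((v_i · u_j) / (u_j · u_j)) · u_j.

Step by step this gives:
  u_1 = (0, -3, 3, -1)
  u_2 = (-2, 18/19, 1/19, -51/19)

Orthogonality check:
  u_2 · u_1 = 0 (should be 0)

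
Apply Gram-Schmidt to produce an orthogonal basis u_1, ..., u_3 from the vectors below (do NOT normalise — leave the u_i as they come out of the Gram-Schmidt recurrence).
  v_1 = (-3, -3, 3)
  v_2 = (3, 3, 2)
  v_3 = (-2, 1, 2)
Orthogonal basis:
  u_1 = (-3, -3, 3)
  u_2 = (5/3, 5/3, 10/3)
  u_3 = (-3/2, 3/2, 0)

Apply the Gram-Schmidt recurrence
  u_1 = v_1
  u_i = v_i − Σ_{j<i} ((v_i · u_j) / (u_j · u_j)) · u_j.

Step by step this gives:
  u_1 = (-3, -3, 3)
  u_2 = (5/3, 5/3, 10/3)
  u_3 = (-3/2, 3/2, 0)

Orthogonality check:
  u_2 · u_1 = 0 (should be 0)
  u_3 · u_1 = 0 (should be 0)
  u_3 · u_2 = 0 (should be 0)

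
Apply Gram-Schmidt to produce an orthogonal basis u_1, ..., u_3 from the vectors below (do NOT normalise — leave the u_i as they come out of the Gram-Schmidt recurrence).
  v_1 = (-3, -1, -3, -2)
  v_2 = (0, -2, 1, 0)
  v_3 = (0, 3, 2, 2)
Orthogonal basis:
  u_1 = (-3, -1, -3, -2)
  u_2 = (-3/23, -47/23, 20/23, -2/23)
  u_3 = (-69/38, 21/38, 21/19, 15/19)

Apply the Gram-Schmidt recurrence
  u_1 = v_1
  u_i = v_i − Σ_{j<i} ((v_i · u_j) / (u_j · u_j)) · u_j.

Step by step this gives:
  u_1 = (-3, -1, -3, -2)
  u_2 = (-3/23, -47/23, 20/23, -2/23)
  u_3 = (-69/38, 21/38, 21/19, 15/19)

Orthogonality check:
  u_2 · u_1 = 0 (should be 0)
  u_3 · u_1 = 0 (should be 0)
  u_3 · u_2 = 0 (should be 0)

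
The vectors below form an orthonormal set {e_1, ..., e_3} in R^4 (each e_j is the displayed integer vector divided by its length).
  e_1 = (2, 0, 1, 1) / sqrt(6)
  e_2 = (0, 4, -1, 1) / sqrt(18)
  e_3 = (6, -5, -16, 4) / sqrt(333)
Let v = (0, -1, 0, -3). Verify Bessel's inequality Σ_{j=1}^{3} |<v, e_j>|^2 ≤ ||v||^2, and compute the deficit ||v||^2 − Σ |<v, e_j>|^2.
Σ |<v, e_j>|^2 = 485/111; ||v||^2 = 10; deficit = 625/111

Write each e_j = u_j / sqrt(<u_j, u_j>) where u_j is the displayed integer vector. Then <v, e_j> = <v, u_j> / sqrt(<u_j, u_j>), so |<v, e_j>|^2 = <v, u_j>^2 / <u_j, u_j>.
Coefficients: <v, e_1> = -3/sqrt(6), <v, e_2> = -7/sqrt(18), <v, e_3> = -7/sqrt(333).
Square and sum: Σ |<v, e_j>|^2 = 485/111.
Compute ||v||^2 = v·v = 10.
Deficit = 10 − 485/111 = 625/111 ≥ 0, confirming Bessel's inequality. (The deficit equals ||v − Σ <v,e_j> e_j||^2, the squared distance from v to span{e_j}.)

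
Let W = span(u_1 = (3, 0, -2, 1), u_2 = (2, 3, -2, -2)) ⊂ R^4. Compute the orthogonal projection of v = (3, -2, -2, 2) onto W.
proj_W(v) = (141/46, -36/23, -39/23, 111/46)

Set up U = [u_1 | ... | u_2] ∈ R^(4×2). The projector onto W = col(U) is P = U (U^T U)^(-1) U^T.
Compute U^T U =
  [14, 8]
  [8, 21],
and U^T v = (15, 0).
Solve U^T U · c = U^T v for the coefficients: c = (63/46, -12/23). The projection is proj_W(v) = U c.
Check: (v - proj_W(v)) · u_1 = 0  (should be 0).
Check: (v - proj_W(v)) · u_2 = 0  (should be 0).
Result: proj_W(v) = (141/46, -36/23, -39/23, 111/46).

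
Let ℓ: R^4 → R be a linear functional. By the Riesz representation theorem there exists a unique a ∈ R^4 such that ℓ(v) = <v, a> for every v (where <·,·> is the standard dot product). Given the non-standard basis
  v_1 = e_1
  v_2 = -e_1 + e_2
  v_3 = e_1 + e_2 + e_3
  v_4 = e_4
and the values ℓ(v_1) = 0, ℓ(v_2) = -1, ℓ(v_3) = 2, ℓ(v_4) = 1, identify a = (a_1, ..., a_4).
a = (0, -1, 3, 1)

Write a = (a_1, ..., a_4) in the standard basis. For each basis vector v_i, ℓ(v_i) = <v_i, a> is a linear equation in the a_j's. Collect the n equations into a matrix system V a = ℓ, where row i of V is v_i (expressed in the standard basis). Since V is invertible (lower-triangular with 1s on the diagonal, up to permutation), solve by back-substitution:
  V =
[[1, 0, 0, 0],
 [-1, 1, 0, 0],
 [1, 1, 1, 0],
 [0, 0, 0, 1]]
  V a = (0, -1, 2, 1)
Solving gives a = (0, -1, 3, 1).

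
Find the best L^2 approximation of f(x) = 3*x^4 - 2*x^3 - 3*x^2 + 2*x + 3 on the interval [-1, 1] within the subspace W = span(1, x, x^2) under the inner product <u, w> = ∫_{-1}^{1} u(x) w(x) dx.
g(x) = -3*x^2/7 + 4*x/5 + 96/35

The best approximation g ∈ W is the orthogonal projection of f onto W. Writing g = a_0 + a_1 x + a_2 x^2, the coefficients solve the normal equations G · a = b where
  G_{ij} = <φ_i, φ_j> and b_i = <f, φ_i>, with φ_0 = 1, φ_1 = x, φ_2 = x^2.
G =
  [2, 0, 2/3]
  [0, 2/3, 0]
  [2/3, 0, 2/5],
b = (26/5, 8/15, 58/35).
Solving gives a_0 = 96/35, a_1 = 4/5, a_2 = -3/7, so
  g(x) = -3*x^2/7 + 4*x/5 + 96/35.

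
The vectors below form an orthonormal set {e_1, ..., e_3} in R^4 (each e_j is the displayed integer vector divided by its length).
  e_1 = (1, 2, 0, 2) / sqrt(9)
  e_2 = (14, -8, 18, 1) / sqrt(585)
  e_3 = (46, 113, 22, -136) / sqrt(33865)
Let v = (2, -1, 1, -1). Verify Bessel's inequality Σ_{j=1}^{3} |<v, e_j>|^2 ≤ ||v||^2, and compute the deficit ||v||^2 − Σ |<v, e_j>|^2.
Σ |<v, e_j>|^2 = 3022/521; ||v||^2 = 7; deficit = 625/521

Write each e_j = u_j / sqrt(<u_j, u_j>) where u_j is the displayed integer vector. Then <v, e_j> = <v, u_j> / sqrt(<u_j, u_j>), so |<v, e_j>|^2 = <v, u_j>^2 / <u_j, u_j>.
Coefficients: <v, e_1> = -2/sqrt(9), <v, e_2> = 53/sqrt(585), <v, e_3> = 137/sqrt(33865).
Square and sum: Σ |<v, e_j>|^2 = 3022/521.
Compute ||v||^2 = v·v = 7.
Deficit = 7 − 3022/521 = 625/521 ≥ 0, confirming Bessel's inequality. (The deficit equals ||v − Σ <v,e_j> e_j||^2, the squared distance from v to span{e_j}.)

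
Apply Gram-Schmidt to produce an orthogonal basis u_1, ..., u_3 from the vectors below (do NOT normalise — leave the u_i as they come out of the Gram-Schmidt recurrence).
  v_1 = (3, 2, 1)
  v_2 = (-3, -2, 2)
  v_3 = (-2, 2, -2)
Orthogonal basis:
  u_1 = (3, 2, 1)
  u_2 = (-9/14, -3/7, 39/14)
  u_3 = (-20/13, 30/13, 0)

Apply the Gram-Schmidt recurrence
  u_1 = v_1
  u_i = v_i − Σ_{j<i} ((v_i · u_j) / (u_j · u_j)) · u_j.

Step by step this gives:
  u_1 = (3, 2, 1)
  u_2 = (-9/14, -3/7, 39/14)
  u_3 = (-20/13, 30/13, 0)

Orthogonality check:
  u_2 · u_1 = 0 (should be 0)
  u_3 · u_1 = 0 (should be 0)
  u_3 · u_2 = 0 (should be 0)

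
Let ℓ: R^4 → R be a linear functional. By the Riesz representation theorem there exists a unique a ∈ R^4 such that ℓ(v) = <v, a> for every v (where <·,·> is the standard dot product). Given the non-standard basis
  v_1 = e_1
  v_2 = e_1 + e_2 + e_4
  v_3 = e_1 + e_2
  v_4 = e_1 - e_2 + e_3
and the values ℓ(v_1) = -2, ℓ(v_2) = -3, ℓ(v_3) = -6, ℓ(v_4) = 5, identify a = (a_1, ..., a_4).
a = (-2, -4, 3, 3)

Write a = (a_1, ..., a_4) in the standard basis. For each basis vector v_i, ℓ(v_i) = <v_i, a> is a linear equation in the a_j's. Collect the n equations into a matrix system V a = ℓ, where row i of V is v_i (expressed in the standard basis). Since V is invertible (lower-triangular with 1s on the diagonal, up to permutation), solve by back-substitution:
  V =
[[1, 0, 0, 0],
 [1, 1, 0, 1],
 [1, 1, 0, 0],
 [1, -1, 1, 0]]
  V a = (-2, -3, -6, 5)
Solving gives a = (-2, -4, 3, 3).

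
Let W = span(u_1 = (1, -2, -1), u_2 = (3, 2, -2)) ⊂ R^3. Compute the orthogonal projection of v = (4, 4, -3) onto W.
proj_W(v) = (428/101, 400/101, -271/101)

Set up U = [u_1 | ... | u_2] ∈ R^(3×2). The projector onto W = col(U) is P = U (U^T U)^(-1) U^T.
Compute U^T U =
  [6, 1]
  [1, 17],
and U^T v = (-1, 26).
Solve U^T U · c = U^T v for the coefficients: c = (-43/101, 157/101). The projection is proj_W(v) = U c.
Check: (v - proj_W(v)) · u_1 = 0  (should be 0).
Check: (v - proj_W(v)) · u_2 = 0  (should be 0).
Result: proj_W(v) = (428/101, 400/101, -271/101).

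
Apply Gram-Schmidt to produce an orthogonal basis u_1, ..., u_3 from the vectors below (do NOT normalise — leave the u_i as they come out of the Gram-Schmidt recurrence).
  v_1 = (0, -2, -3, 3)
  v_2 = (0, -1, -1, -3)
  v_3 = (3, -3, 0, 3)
Orthogonal basis:
  u_1 = (0, -2, -3, 3)
  u_2 = (0, -15/11, -17/11, -27/11)
  u_3 = (3, -234/113, 351/226, 39/226)

Apply the Gram-Schmidt recurrence
  u_1 = v_1
  u_i = v_i − Σ_{j<i} ((v_i · u_j) / (u_j · u_j)) · u_j.

Step by step this gives:
  u_1 = (0, -2, -3, 3)
  u_2 = (0, -15/11, -17/11, -27/11)
  u_3 = (3, -234/113, 351/226, 39/226)

Orthogonality check:
  u_2 · u_1 = 0 (should be 0)
  u_3 · u_1 = 0 (should be 0)
  u_3 · u_2 = 0 (should be 0)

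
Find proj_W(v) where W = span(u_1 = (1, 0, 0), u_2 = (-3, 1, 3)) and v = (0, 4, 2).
proj_W(v) = (0, 1, 3)

Set up U = [u_1 | ... | u_2] ∈ R^(3×2). The projector onto W = col(U) is P = U (U^T U)^(-1) U^T.
Compute U^T U =
  [1, -3]
  [-3, 19],
and U^T v = (0, 10).
Solve U^T U · c = U^T v for the coefficients: c = (3, 1). The projection is proj_W(v) = U c.
Check: (v - proj_W(v)) · u_1 = 0  (should be 0).
Check: (v - proj_W(v)) · u_2 = 0  (should be 0).
Result: proj_W(v) = (0, 1, 3).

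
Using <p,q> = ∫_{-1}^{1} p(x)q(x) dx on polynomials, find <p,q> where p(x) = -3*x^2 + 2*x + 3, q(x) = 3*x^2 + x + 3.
<p,q> = 236/15

Expand the product: p(x)·q(x) = -9*x^4 + 3*x^3 + 2*x^2 + 9*x + 9.
∫_{-1}^{1} of each monomial x^k gives [2/(k+1) if k even, 0 if k odd]. Integrating term-by-term (or equivalently evaluating the antiderivative F(x) = -9*x^5/5 + 3*x^4/4 + 2*x^3/3 + 9*x^2/2 + 9*x at the endpoints):
  F(1) − F(−1) = 787/60 − (-157/60) = 236/15.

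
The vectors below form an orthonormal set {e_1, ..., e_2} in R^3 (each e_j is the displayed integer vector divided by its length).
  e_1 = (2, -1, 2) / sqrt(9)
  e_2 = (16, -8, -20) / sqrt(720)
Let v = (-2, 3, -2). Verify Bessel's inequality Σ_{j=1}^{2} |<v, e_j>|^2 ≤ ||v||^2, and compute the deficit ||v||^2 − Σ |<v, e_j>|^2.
Σ |<v, e_j>|^2 = 69/5; ||v||^2 = 17; deficit = 16/5

Write each e_j = u_j / sqrt(<u_j, u_j>) where u_j is the displayed integer vector. Then <v, e_j> = <v, u_j> / sqrt(<u_j, u_j>), so |<v, e_j>|^2 = <v, u_j>^2 / <u_j, u_j>.
Coefficients: <v, e_1> = -11/sqrt(9), <v, e_2> = -16/sqrt(720).
Square and sum: Σ |<v, e_j>|^2 = 69/5.
Compute ||v||^2 = v·v = 17.
Deficit = 17 − 69/5 = 16/5 ≥ 0, confirming Bessel's inequality. (The deficit equals ||v − Σ <v,e_j> e_j||^2, the squared distance from v to span{e_j}.)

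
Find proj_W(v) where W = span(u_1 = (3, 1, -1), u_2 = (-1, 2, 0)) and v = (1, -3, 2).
proj_W(v) = (14/27, -175/54, 17/54)

Set up U = [u_1 | ... | u_2] ∈ R^(3×2). The projector onto W = col(U) is P = U (U^T U)^(-1) U^T.
Compute U^T U =
  [11, -1]
  [-1, 5],
and U^T v = (-2, -7).
Solve U^T U · c = U^T v for the coefficients: c = (-17/54, -79/54). The projection is proj_W(v) = U c.
Check: (v - proj_W(v)) · u_1 = 0  (should be 0).
Check: (v - proj_W(v)) · u_2 = 0  (should be 0).
Result: proj_W(v) = (14/27, -175/54, 17/54).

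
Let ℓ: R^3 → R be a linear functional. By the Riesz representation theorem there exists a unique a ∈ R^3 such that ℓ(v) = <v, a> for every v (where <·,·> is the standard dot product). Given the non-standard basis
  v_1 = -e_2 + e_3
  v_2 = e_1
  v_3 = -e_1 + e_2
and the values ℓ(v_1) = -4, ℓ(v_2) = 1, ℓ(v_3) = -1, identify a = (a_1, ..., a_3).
a = (1, 0, -4)

Write a = (a_1, ..., a_3) in the standard basis. For each basis vector v_i, ℓ(v_i) = <v_i, a> is a linear equation in the a_j's. Collect the n equations into a matrix system V a = ℓ, where row i of V is v_i (expressed in the standard basis). Since V is invertible (lower-triangular with 1s on the diagonal, up to permutation), solve by back-substitution:
  V =
[[0, -1, 1],
 [1, 0, 0],
 [-1, 1, 0]]
  V a = (-4, 1, -1)
Solving gives a = (1, 0, -4).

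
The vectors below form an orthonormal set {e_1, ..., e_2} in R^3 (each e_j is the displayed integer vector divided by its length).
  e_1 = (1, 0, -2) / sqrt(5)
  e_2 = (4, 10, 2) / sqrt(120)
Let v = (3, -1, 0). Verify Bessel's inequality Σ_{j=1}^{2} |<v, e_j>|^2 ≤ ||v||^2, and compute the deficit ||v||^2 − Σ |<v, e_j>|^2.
Σ |<v, e_j>|^2 = 11/6; ||v||^2 = 10; deficit = 49/6

Write each e_j = u_j / sqrt(<u_j, u_j>) where u_j is the displayed integer vector. Then <v, e_j> = <v, u_j> / sqrt(<u_j, u_j>), so |<v, e_j>|^2 = <v, u_j>^2 / <u_j, u_j>.
Coefficients: <v, e_1> = 3/sqrt(5), <v, e_2> = 2/sqrt(120).
Square and sum: Σ |<v, e_j>|^2 = 11/6.
Compute ||v||^2 = v·v = 10.
Deficit = 10 − 11/6 = 49/6 ≥ 0, confirming Bessel's inequality. (The deficit equals ||v − Σ <v,e_j> e_j||^2, the squared distance from v to span{e_j}.)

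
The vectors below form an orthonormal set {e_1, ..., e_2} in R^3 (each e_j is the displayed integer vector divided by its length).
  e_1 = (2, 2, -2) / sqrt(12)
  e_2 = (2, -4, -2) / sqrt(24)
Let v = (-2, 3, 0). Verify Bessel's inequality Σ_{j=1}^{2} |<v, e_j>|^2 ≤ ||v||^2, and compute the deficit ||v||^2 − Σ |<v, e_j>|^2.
Σ |<v, e_j>|^2 = 11; ||v||^2 = 13; deficit = 2

Write each e_j = u_j / sqrt(<u_j, u_j>) where u_j is the displayed integer vector. Then <v, e_j> = <v, u_j> / sqrt(<u_j, u_j>), so |<v, e_j>|^2 = <v, u_j>^2 / <u_j, u_j>.
Coefficients: <v, e_1> = 2/sqrt(12), <v, e_2> = -16/sqrt(24).
Square and sum: Σ |<v, e_j>|^2 = 11.
Compute ||v||^2 = v·v = 13.
Deficit = 13 − 11 = 2 ≥ 0, confirming Bessel's inequality. (The deficit equals ||v − Σ <v,e_j> e_j||^2, the squared distance from v to span{e_j}.)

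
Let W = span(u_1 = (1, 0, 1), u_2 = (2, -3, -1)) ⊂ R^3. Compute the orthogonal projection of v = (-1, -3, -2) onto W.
proj_W(v) = (-1/3, -7/3, -8/3)

Set up U = [u_1 | ... | u_2] ∈ R^(3×2). The projector onto W = col(U) is P = U (U^T U)^(-1) U^T.
Compute U^T U =
  [2, 1]
  [1, 14],
and U^T v = (-3, 9).
Solve U^T U · c = U^T v for the coefficients: c = (-17/9, 7/9). The projection is proj_W(v) = U c.
Check: (v - proj_W(v)) · u_1 = 0  (should be 0).
Check: (v - proj_W(v)) · u_2 = 0  (should be 0).
Result: proj_W(v) = (-1/3, -7/3, -8/3).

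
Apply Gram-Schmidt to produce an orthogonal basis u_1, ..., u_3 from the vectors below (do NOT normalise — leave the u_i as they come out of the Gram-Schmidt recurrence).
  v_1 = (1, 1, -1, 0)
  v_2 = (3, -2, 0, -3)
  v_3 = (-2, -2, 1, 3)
Orthogonal basis:
  u_1 = (1, 1, -1, 0)
  u_2 = (8/3, -7/3, 1/3, -3)
  u_3 = (53/65, -87/65, -34/65, 111/65)

Apply the Gram-Schmidt recurrence
  u_1 = v_1
  u_i = v_i − Σ_{j<i} ((v_i · u_j) / (u_j · u_j)) · u_j.

Step by step this gives:
  u_1 = (1, 1, -1, 0)
  u_2 = (8/3, -7/3, 1/3, -3)
  u_3 = (53/65, -87/65, -34/65, 111/65)

Orthogonality check:
  u_2 · u_1 = 0 (should be 0)
  u_3 · u_1 = 0 (should be 0)
  u_3 · u_2 = 0 (should be 0)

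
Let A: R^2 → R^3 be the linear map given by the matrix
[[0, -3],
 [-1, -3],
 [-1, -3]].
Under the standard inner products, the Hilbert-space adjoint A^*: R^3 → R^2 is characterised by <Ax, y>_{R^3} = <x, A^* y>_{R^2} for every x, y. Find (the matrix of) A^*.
A^* = A^T =
[[0, -1, -1],
 [-3, -3, -3]]

For real matrices with standard dot products, the defining identity <Ax, y> = <x, A^* y> gives (Ax)^T y = x^T (A^*) y, i.e. x^T A^T y = x^T (A^*) y. Since this holds for all x, y, we must have A^* = A^T. Therefore
A^* =
[[0, -1, -1],
 [-3, -3, -3]].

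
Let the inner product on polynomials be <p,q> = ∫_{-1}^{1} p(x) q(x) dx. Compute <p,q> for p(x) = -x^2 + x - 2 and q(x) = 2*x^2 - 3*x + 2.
<p,q> = -74/5

Expand the product: p(x)·q(x) = -2*x^4 + 5*x^3 - 9*x^2 + 8*x - 4.
∫_{-1}^{1} of each monomial x^k gives [2/(k+1) if k even, 0 if k odd]. Integrating term-by-term (or equivalently evaluating the antiderivative F(x) = -2*x^5/5 + 5*x^4/4 - 3*x^3 + 4*x^2 - 4*x at the endpoints):
  F(1) − F(−1) = -43/20 − (253/20) = -74/5.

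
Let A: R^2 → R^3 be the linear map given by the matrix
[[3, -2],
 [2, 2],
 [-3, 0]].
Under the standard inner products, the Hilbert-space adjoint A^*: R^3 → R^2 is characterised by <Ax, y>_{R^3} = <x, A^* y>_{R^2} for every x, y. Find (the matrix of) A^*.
A^* = A^T =
[[3, 2, -3],
 [-2, 2, 0]]

For real matrices with standard dot products, the defining identity <Ax, y> = <x, A^* y> gives (Ax)^T y = x^T (A^*) y, i.e. x^T A^T y = x^T (A^*) y. Since this holds for all x, y, we must have A^* = A^T. Therefore
A^* =
[[3, 2, -3],
 [-2, 2, 0]].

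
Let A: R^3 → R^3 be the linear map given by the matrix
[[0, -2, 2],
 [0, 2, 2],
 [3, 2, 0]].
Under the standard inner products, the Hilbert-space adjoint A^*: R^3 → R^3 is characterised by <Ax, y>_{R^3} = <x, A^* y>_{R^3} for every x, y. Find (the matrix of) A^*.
A^* = A^T =
[[0, 0, 3],
 [-2, 2, 2],
 [2, 2, 0]]

For real matrices with standard dot products, the defining identity <Ax, y> = <x, A^* y> gives (Ax)^T y = x^T (A^*) y, i.e. x^T A^T y = x^T (A^*) y. Since this holds for all x, y, we must have A^* = A^T. Therefore
A^* =
[[0, 0, 3],
 [-2, 2, 2],
 [2, 2, 0]].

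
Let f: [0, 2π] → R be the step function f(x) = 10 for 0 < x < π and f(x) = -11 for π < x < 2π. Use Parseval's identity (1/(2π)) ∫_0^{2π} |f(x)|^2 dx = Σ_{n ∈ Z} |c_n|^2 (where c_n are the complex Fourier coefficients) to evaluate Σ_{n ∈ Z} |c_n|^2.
Σ |c_n|^2 = 221/2

Parseval equates the L^2 energy of f (normalised by 1/(2π)) with the ℓ^2 sum of its Fourier coefficients: (1/(2π)) ∫_0^{2π} |f|^2 = Σ |c_n|^2.
Compute the left side: (1/(2π)) [∫_0^π 10^2 dx + ∫_π^{2π} (-11)^2 dx] = (1/(2π)) · (100π + 121π) = (100 + 121)/2 = 221/2.
So Σ_{n ∈ Z} |c_n|^2 = 221/2.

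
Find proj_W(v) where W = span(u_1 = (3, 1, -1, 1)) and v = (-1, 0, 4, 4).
proj_W(v) = (-3/4, -1/4, 1/4, -1/4)

Set up U = [u_1 | ... | u_1] ∈ R^(4×1). The projector onto W = col(U) is P = U (U^T U)^(-1) U^T.
Compute U^T U =
  [12],
and U^T v = (-3).
Solve U^T U · c = U^T v for the coefficients: c = (-1/4). The projection is proj_W(v) = U c.
Check: (v - proj_W(v)) · u_1 = 0  (should be 0).
Result: proj_W(v) = (-3/4, -1/4, 1/4, -1/4).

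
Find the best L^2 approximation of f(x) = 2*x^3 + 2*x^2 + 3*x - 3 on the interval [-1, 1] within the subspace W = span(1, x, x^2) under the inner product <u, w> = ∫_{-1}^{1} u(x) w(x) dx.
g(x) = 2*x^2 + 21*x/5 - 3

The best approximation g ∈ W is the orthogonal projection of f onto W. Writing g = a_0 + a_1 x + a_2 x^2, the coefficients solve the normal equations G · a = b where
  G_{ij} = <φ_i, φ_j> and b_i = <f, φ_i>, with φ_0 = 1, φ_1 = x, φ_2 = x^2.
G =
  [2, 0, 2/3]
  [0, 2/3, 0]
  [2/3, 0, 2/5],
b = (-14/3, 14/5, -6/5).
Solving gives a_0 = -3, a_1 = 21/5, a_2 = 2, so
  g(x) = 2*x^2 + 21*x/5 - 3.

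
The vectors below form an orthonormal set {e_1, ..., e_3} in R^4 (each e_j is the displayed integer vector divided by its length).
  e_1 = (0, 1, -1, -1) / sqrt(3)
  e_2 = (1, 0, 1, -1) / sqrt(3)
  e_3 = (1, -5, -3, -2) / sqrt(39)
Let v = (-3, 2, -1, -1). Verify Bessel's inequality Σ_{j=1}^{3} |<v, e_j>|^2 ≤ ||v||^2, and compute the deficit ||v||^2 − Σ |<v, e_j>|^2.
Σ |<v, e_j>|^2 = 389/39; ||v||^2 = 15; deficit = 196/39

Write each e_j = u_j / sqrt(<u_j, u_j>) where u_j is the displayed integer vector. Then <v, e_j> = <v, u_j> / sqrt(<u_j, u_j>), so |<v, e_j>|^2 = <v, u_j>^2 / <u_j, u_j>.
Coefficients: <v, e_1> = 4/sqrt(3), <v, e_2> = -3/sqrt(3), <v, e_3> = -8/sqrt(39).
Square and sum: Σ |<v, e_j>|^2 = 389/39.
Compute ||v||^2 = v·v = 15.
Deficit = 15 − 389/39 = 196/39 ≥ 0, confirming Bessel's inequality. (The deficit equals ||v − Σ <v,e_j> e_j||^2, the squared distance from v to span{e_j}.)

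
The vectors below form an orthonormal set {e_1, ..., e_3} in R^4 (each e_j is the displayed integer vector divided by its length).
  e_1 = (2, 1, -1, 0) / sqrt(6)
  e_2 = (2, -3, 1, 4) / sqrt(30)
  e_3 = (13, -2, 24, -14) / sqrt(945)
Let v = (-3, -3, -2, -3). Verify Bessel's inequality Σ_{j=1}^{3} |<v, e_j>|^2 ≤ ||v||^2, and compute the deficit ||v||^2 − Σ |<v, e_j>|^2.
Σ |<v, e_j>|^2 = 290/21; ||v||^2 = 31; deficit = 361/21

Write each e_j = u_j / sqrt(<u_j, u_j>) where u_j is the displayed integer vector. Then <v, e_j> = <v, u_j> / sqrt(<u_j, u_j>), so |<v, e_j>|^2 = <v, u_j>^2 / <u_j, u_j>.
Coefficients: <v, e_1> = -7/sqrt(6), <v, e_2> = -11/sqrt(30), <v, e_3> = -39/sqrt(945).
Square and sum: Σ |<v, e_j>|^2 = 290/21.
Compute ||v||^2 = v·v = 31.
Deficit = 31 − 290/21 = 361/21 ≥ 0, confirming Bessel's inequality. (The deficit equals ||v − Σ <v,e_j> e_j||^2, the squared distance from v to span{e_j}.)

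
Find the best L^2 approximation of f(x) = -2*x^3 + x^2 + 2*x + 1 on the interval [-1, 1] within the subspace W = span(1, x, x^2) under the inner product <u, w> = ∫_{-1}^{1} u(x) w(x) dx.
g(x) = x^2 + 4*x/5 + 1

The best approximation g ∈ W is the orthogonal projection of f onto W. Writing g = a_0 + a_1 x + a_2 x^2, the coefficients solve the normal equations G · a = b where
  G_{ij} = <φ_i, φ_j> and b_i = <f, φ_i>, with φ_0 = 1, φ_1 = x, φ_2 = x^2.
G =
  [2, 0, 2/3]
  [0, 2/3, 0]
  [2/3, 0, 2/5],
b = (8/3, 8/15, 16/15).
Solving gives a_0 = 1, a_1 = 4/5, a_2 = 1, so
  g(x) = x^2 + 4*x/5 + 1.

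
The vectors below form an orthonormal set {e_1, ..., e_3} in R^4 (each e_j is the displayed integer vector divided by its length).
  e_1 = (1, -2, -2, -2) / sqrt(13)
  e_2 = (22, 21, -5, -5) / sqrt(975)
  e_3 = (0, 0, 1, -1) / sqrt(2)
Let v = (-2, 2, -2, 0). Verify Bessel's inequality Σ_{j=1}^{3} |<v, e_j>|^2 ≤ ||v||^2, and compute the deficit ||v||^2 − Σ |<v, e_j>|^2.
Σ |<v, e_j>|^2 = 178/75; ||v||^2 = 12; deficit = 722/75

Write each e_j = u_j / sqrt(<u_j, u_j>) where u_j is the displayed integer vector. Then <v, e_j> = <v, u_j> / sqrt(<u_j, u_j>), so |<v, e_j>|^2 = <v, u_j>^2 / <u_j, u_j>.
Coefficients: <v, e_1> = -2/sqrt(13), <v, e_2> = 8/sqrt(975), <v, e_3> = -2/sqrt(2).
Square and sum: Σ |<v, e_j>|^2 = 178/75.
Compute ||v||^2 = v·v = 12.
Deficit = 12 − 178/75 = 722/75 ≥ 0, confirming Bessel's inequality. (The deficit equals ||v − Σ <v,e_j> e_j||^2, the squared distance from v to span{e_j}.)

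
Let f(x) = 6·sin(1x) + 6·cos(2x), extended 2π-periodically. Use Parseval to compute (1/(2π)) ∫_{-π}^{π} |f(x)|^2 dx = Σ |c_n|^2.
Σ |c_n|^2 = 36

Expand |f|^2 and use orthogonality of {sin(nx), cos(mx)} on [-π, π]:
  ∫_{-π}^{π} sin(nx)^2 dx = π, ∫ cos(mx)^2 dx = π, and cross terms integrate to 0.
So ∫_{-π}^{π} f(x)^2 dx = 6^2 · π + 6^2 · π = (36 + 36)π.
Divide by 2π: (36 + 36)/2 = 36.
By Parseval, this equals Σ |c_n|^2.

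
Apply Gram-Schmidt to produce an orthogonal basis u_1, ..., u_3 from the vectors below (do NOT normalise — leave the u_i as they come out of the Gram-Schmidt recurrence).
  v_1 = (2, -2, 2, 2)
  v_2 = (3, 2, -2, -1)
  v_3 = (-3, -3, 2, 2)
Orthogonal basis:
  u_1 = (2, -2, 2, 2)
  u_2 = (7/2, 3/2, -3/2, -1/2)
  u_3 = (-3/34, -11/34, -23/34, 15/34)

Apply the Gram-Schmidt recurrence
  u_1 = v_1
  u_i = v_i − Σ_{j<i} ((v_i · u_j) / (u_j · u_j)) · u_j.

Step by step this gives:
  u_1 = (2, -2, 2, 2)
  u_2 = (7/2, 3/2, -3/2, -1/2)
  u_3 = (-3/34, -11/34, -23/34, 15/34)

Orthogonality check:
  u_2 · u_1 = 0 (should be 0)
  u_3 · u_1 = 0 (should be 0)
  u_3 · u_2 = 0 (should be 0)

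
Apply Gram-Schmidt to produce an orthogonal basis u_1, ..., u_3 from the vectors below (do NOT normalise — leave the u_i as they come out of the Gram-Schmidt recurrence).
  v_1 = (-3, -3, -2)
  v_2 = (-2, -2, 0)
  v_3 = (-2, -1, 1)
Orthogonal basis:
  u_1 = (-3, -3, -2)
  u_2 = (-4/11, -4/11, 12/11)
  u_3 = (-1/2, 1/2, 0)

Apply the Gram-Schmidt recurrence
  u_1 = v_1
  u_i = v_i − Σ_{j<i} ((v_i · u_j) / (u_j · u_j)) · u_j.

Step by step this gives:
  u_1 = (-3, -3, -2)
  u_2 = (-4/11, -4/11, 12/11)
  u_3 = (-1/2, 1/2, 0)

Orthogonality check:
  u_2 · u_1 = 0 (should be 0)
  u_3 · u_1 = 0 (should be 0)
  u_3 · u_2 = 0 (should be 0)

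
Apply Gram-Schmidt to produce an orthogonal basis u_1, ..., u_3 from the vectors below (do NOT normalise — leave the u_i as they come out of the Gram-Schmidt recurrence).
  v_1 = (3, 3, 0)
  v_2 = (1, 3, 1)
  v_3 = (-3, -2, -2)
Orthogonal basis:
  u_1 = (3, 3, 0)
  u_2 = (-1, 1, 1)
  u_3 = (-5/6, 5/6, -5/3)

Apply the Gram-Schmidt recurrence
  u_1 = v_1
  u_i = v_i − Σ_{j<i} ((v_i · u_j) / (u_j · u_j)) · u_j.

Step by step this gives:
  u_1 = (3, 3, 0)
  u_2 = (-1, 1, 1)
  u_3 = (-5/6, 5/6, -5/3)

Orthogonality check:
  u_2 · u_1 = 0 (should be 0)
  u_3 · u_1 = 0 (should be 0)
  u_3 · u_2 = 0 (should be 0)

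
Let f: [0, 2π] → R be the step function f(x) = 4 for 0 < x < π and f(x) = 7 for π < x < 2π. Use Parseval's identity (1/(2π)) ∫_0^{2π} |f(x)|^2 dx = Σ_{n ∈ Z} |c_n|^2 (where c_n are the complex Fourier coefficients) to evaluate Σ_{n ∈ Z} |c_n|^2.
Σ |c_n|^2 = 65/2

Parseval equates the L^2 energy of f (normalised by 1/(2π)) with the ℓ^2 sum of its Fourier coefficients: (1/(2π)) ∫_0^{2π} |f|^2 = Σ |c_n|^2.
Compute the left side: (1/(2π)) [∫_0^π 4^2 dx + ∫_π^{2π} 7^2 dx] = (1/(2π)) · (16π + 49π) = (16 + 49)/2 = 65/2.
So Σ_{n ∈ Z} |c_n|^2 = 65/2.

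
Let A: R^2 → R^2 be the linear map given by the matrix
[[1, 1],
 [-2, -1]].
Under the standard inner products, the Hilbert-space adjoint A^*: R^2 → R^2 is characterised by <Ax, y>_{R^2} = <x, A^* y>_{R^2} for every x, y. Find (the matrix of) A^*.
A^* = A^T =
[[1, -2],
 [1, -1]]

For real matrices with standard dot products, the defining identity <Ax, y> = <x, A^* y> gives (Ax)^T y = x^T (A^*) y, i.e. x^T A^T y = x^T (A^*) y. Since this holds for all x, y, we must have A^* = A^T. Therefore
A^* =
[[1, -2],
 [1, -1]].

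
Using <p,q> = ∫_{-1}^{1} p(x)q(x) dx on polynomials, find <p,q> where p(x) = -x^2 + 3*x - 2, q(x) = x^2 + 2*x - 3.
<p,q> = 244/15

Expand the product: p(x)·q(x) = -x^4 + x^3 + 7*x^2 - 13*x + 6.
∫_{-1}^{1} of each monomial x^k gives [2/(k+1) if k even, 0 if k odd]. Integrating term-by-term (or equivalently evaluating the antiderivative F(x) = -x^5/5 + x^4/4 + 7*x^3/3 - 13*x^2/2 + 6*x at the endpoints):
  F(1) − F(−1) = 113/60 − (-863/60) = 244/15.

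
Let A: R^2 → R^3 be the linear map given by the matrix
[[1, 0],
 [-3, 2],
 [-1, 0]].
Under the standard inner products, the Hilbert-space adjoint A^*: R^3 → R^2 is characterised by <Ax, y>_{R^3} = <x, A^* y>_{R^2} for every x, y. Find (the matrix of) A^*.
A^* = A^T =
[[1, -3, -1],
 [0, 2, 0]]

For real matrices with standard dot products, the defining identity <Ax, y> = <x, A^* y> gives (Ax)^T y = x^T (A^*) y, i.e. x^T A^T y = x^T (A^*) y. Since this holds for all x, y, we must have A^* = A^T. Therefore
A^* =
[[1, -3, -1],
 [0, 2, 0]].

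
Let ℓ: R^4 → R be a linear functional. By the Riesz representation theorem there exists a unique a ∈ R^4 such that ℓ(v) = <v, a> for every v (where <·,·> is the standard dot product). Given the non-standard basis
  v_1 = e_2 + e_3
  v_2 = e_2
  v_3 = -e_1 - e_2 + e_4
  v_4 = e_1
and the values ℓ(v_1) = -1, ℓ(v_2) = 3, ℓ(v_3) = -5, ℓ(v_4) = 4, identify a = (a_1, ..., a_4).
a = (4, 3, -4, 2)

Write a = (a_1, ..., a_4) in the standard basis. For each basis vector v_i, ℓ(v_i) = <v_i, a> is a linear equation in the a_j's. Collect the n equations into a matrix system V a = ℓ, where row i of V is v_i (expressed in the standard basis). Since V is invertible (lower-triangular with 1s on the diagonal, up to permutation), solve by back-substitution:
  V =
[[0, 1, 1, 0],
 [0, 1, 0, 0],
 [-1, -1, 0, 1],
 [1, 0, 0, 0]]
  V a = (-1, 3, -5, 4)
Solving gives a = (4, 3, -4, 2).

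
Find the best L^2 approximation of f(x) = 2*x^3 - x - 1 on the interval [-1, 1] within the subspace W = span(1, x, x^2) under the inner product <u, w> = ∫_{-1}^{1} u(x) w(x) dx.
g(x) = x/5 - 1

The best approximation g ∈ W is the orthogonal projection of f onto W. Writing g = a_0 + a_1 x + a_2 x^2, the coefficients solve the normal equations G · a = b where
  G_{ij} = <φ_i, φ_j> and b_i = <f, φ_i>, with φ_0 = 1, φ_1 = x, φ_2 = x^2.
G =
  [2, 0, 2/3]
  [0, 2/3, 0]
  [2/3, 0, 2/5],
b = (-2, 2/15, -2/3).
Solving gives a_0 = -1, a_1 = 1/5, a_2 = 0, so
  g(x) = x/5 - 1.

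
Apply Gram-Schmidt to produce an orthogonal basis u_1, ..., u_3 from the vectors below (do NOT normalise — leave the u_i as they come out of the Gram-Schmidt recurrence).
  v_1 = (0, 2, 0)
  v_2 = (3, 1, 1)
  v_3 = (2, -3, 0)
Orthogonal basis:
  u_1 = (0, 2, 0)
  u_2 = (3, 0, 1)
  u_3 = (1/5, 0, -3/5)

Apply the Gram-Schmidt recurrence
  u_1 = v_1
  u_i = v_i − Σ_{j<i} ((v_i · u_j) / (u_j · u_j)) · u_j.

Step by step this gives:
  u_1 = (0, 2, 0)
  u_2 = (3, 0, 1)
  u_3 = (1/5, 0, -3/5)

Orthogonality check:
  u_2 · u_1 = 0 (should be 0)
  u_3 · u_1 = 0 (should be 0)
  u_3 · u_2 = 0 (should be 0)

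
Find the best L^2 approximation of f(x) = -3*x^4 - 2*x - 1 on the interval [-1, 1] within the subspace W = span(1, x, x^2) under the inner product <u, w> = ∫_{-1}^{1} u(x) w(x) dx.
g(x) = -18*x^2/7 - 2*x - 26/35

The best approximation g ∈ W is the orthogonal projection of f onto W. Writing g = a_0 + a_1 x + a_2 x^2, the coefficients solve the normal equations G · a = b where
  G_{ij} = <φ_i, φ_j> and b_i = <f, φ_i>, with φ_0 = 1, φ_1 = x, φ_2 = x^2.
G =
  [2, 0, 2/3]
  [0, 2/3, 0]
  [2/3, 0, 2/5],
b = (-16/5, -4/3, -32/21).
Solving gives a_0 = -26/35, a_1 = -2, a_2 = -18/7, so
  g(x) = -18*x^2/7 - 2*x - 26/35.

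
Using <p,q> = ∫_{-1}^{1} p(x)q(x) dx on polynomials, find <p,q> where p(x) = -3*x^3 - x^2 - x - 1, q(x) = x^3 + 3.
<p,q> = -324/35

Expand the product: p(x)·q(x) = -3*x^6 - x^5 - x^4 - 10*x^3 - 3*x^2 - 3*x - 3.
∫_{-1}^{1} of each monomial x^k gives [2/(k+1) if k even, 0 if k odd]. Integrating term-by-term (or equivalently evaluating the antiderivative F(x) = -3*x^7/7 - x^6/6 - x^5/5 - 5*x^4/2 - x^3 - 3*x^2/2 - 3*x at the endpoints):
  F(1) − F(−1) = -1847/210 − (97/210) = -324/35.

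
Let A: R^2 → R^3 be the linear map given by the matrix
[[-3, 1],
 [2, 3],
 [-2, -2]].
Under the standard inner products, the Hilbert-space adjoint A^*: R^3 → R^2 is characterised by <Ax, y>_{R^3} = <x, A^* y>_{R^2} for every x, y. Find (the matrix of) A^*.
A^* = A^T =
[[-3, 2, -2],
 [1, 3, -2]]

For real matrices with standard dot products, the defining identity <Ax, y> = <x, A^* y> gives (Ax)^T y = x^T (A^*) y, i.e. x^T A^T y = x^T (A^*) y. Since this holds for all x, y, we must have A^* = A^T. Therefore
A^* =
[[-3, 2, -2],
 [1, 3, -2]].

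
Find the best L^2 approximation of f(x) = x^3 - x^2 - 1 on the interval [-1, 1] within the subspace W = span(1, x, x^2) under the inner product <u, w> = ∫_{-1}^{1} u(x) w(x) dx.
g(x) = -x^2 + 3*x/5 - 1

The best approximation g ∈ W is the orthogonal projection of f onto W. Writing g = a_0 + a_1 x + a_2 x^2, the coefficients solve the normal equations G · a = b where
  G_{ij} = <φ_i, φ_j> and b_i = <f, φ_i>, with φ_0 = 1, φ_1 = x, φ_2 = x^2.
G =
  [2, 0, 2/3]
  [0, 2/3, 0]
  [2/3, 0, 2/5],
b = (-8/3, 2/5, -16/15).
Solving gives a_0 = -1, a_1 = 3/5, a_2 = -1, so
  g(x) = -x^2 + 3*x/5 - 1.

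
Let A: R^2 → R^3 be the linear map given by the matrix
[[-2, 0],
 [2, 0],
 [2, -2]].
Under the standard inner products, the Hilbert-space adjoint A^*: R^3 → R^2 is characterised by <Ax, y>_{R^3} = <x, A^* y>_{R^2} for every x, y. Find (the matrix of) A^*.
A^* = A^T =
[[-2, 2, 2],
 [0, 0, -2]]

For real matrices with standard dot products, the defining identity <Ax, y> = <x, A^* y> gives (Ax)^T y = x^T (A^*) y, i.e. x^T A^T y = x^T (A^*) y. Since this holds for all x, y, we must have A^* = A^T. Therefore
A^* =
[[-2, 2, 2],
 [0, 0, -2]].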